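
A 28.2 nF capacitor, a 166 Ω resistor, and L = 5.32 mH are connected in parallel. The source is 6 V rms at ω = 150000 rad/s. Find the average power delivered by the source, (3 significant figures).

217 mW

X_L = ωL = 798 Ω
X_C = 1/(ωC) = 236 Ω
Parallel: admittances add. Y = 1/R + 1/(jωL) + jωC
Y = (0.00602 + j0.00298) S
|Y| = 0.00672 S → |Z| = 1/|Y| = 149 Ω, ∠Z = −∠Y = -26.3°
I = V/|Z| = 40.3 mA
P = VI cos φ = 6 × 0.0403 × cos(-26.3°) = 217 mW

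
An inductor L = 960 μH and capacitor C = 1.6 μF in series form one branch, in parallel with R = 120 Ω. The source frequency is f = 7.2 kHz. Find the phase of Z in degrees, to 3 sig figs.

76.1°

ω = 2πf = 45240 rad/s
X_L = ωL = 43.4 Ω
X_C = 1/(ωC) = 13.8 Ω
Branch 1: Z₁ = R = 120 Ω
Branch 2 (series LC): Z₂ = j(X_L − X_C) = j29.6 Ω
Parallel: Z = Z₁Z₂/(Z₁+Z₂), |Z| = 28.8 Ω, ∠Z = 76.1°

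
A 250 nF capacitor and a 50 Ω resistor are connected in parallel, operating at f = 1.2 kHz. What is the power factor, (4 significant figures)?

ω = 2πf = 7540 rad/s
X_C = 1/(ωC) = 530.5 Ω
Parallel: admittances add. Y = 1/R + jωC
Y = (0.02000 + j0.001885) S
|Y| = 0.02009 S → |Z| = 1/|Y| = 49.78 Ω, ∠Z = −∠Y = -5.384°
cos φ = cos(-5.384°) = 0.9956

0.9956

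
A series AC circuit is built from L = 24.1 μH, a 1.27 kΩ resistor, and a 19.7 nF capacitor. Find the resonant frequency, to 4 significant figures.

231.0 kHz

ω₀ = 1/√(LC) = 1/√(2.41e-05 × 1.97e-08) = 1.451e+06 rad/s
f₀ = ω₀/(2π) = 231.0 kHz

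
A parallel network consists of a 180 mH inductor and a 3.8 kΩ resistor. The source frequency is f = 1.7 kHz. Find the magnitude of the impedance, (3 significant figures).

1720 Ω

ω = 2πf = 10680 rad/s
X_L = ωL = 1920 Ω
Parallel: admittances add. Y = 1/R + 1/(jωL)
Y = (0.000263 − j0.000520) S
|Y| = 0.000583 S → |Z| = 1/|Y| = 1720 Ω, ∠Z = −∠Y = 63.2°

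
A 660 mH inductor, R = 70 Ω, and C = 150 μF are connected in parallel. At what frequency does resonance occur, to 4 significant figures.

16.00 Hz

ω₀ = 1/√(LC) = 1/√(0.66 × 0.00015) = 100.5 rad/s
f₀ = ω₀/(2π) = 16.00 Hz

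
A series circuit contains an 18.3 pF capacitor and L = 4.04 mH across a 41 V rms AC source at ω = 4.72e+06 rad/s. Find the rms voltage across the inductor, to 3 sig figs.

104 V

X_L = ωL = 19100 Ω
X_C = 1/(ωC) = 11600 Ω
Net reactance X = X_L − X_C = 7490 Ω
Z = j7490 Ω
|Z| = √(0² + 7490²) = 7490 Ω
I = V/|Z| = 5.47 mA
V_L = I·|Z_L| = 0.00547 × 19100 = 104 V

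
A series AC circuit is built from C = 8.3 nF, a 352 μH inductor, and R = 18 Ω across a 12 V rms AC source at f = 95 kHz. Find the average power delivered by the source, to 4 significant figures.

ω = 2πf = 596900 rad/s
X_L = ωL = 210.1 Ω
X_C = 1/(ωC) = 201.8 Ω
Net reactance X = X_L − X_C = 8.265 Ω
Z = 18.00 + j8.265 Ω
|Z| = √(18.00² + 8.265²) = 19.81 Ω
∠Z = arctan(8.265/18.00) = 24.66°
I = V/|Z| = 605.9 mA
P = VI cos φ = 12 × 0.6059 × cos(24.66°) = 6.607 W

6.607 W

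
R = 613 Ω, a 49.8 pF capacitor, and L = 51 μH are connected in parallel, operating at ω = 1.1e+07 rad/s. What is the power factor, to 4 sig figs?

X_L = ωL = 561.0 Ω
X_C = 1/(ωC) = 1825 Ω
Parallel: admittances add. Y = 1/R + 1/(jωL) + jωC
Y = (0.001631 − j0.001235) S
|Y| = 0.002046 S → |Z| = 1/|Y| = 488.8 Ω, ∠Z = −∠Y = 37.12°
cos φ = cos(37.12°) = 0.7974

0.7974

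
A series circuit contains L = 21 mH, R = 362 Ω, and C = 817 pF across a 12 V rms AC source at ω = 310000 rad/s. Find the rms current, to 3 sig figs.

4.64 mA

X_L = ωL = 6510 Ω
X_C = 1/(ωC) = 3950 Ω
Net reactance X = X_L − X_C = 2560 Ω
Z = 362 + j2560 Ω
|Z| = √(362² + 2560²) = 2590 Ω
I = V/|Z| = 12/2590 = 4.64 mA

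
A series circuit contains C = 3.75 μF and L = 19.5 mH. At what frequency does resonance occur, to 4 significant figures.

588.6 Hz

ω₀ = 1/√(LC) = 1/√(0.0195 × 3.75e-06) = 3698 rad/s
f₀ = ω₀/(2π) = 588.6 Hz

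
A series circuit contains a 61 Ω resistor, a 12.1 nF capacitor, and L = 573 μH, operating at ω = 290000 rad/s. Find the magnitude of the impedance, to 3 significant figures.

X_L = ωL = 166 Ω
X_C = 1/(ωC) = 285 Ω
Net reactance X = X_L − X_C = -119 Ω
Z = 61.0 − j119 Ω
|Z| = √(61.0² + 119²) = 134 Ω

134 Ω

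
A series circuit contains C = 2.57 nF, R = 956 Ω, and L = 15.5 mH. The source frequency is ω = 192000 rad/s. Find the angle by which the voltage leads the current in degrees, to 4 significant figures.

44.80°

X_L = ωL = 2976 Ω
X_C = 1/(ωC) = 2027 Ω
Net reactance X = X_L − X_C = 949.4 Ω
Z = 956.0 + j949.4 Ω
|Z| = √(956.0² + 949.4²) = 1347 Ω
∠Z = arctan(949.4/956.0) = 44.80°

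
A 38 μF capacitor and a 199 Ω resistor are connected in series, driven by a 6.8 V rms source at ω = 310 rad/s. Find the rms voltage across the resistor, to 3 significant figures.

X_C = 1/(ωC) = 84.9 Ω
Z = 199 − j84.9 Ω
|Z| = √(199² + 84.9²) = 216 Ω
I = V/|Z| = 31.4 mA
V_R = I·|Z_R| = 0.0314 × 199 = 6.25 V

6.25 V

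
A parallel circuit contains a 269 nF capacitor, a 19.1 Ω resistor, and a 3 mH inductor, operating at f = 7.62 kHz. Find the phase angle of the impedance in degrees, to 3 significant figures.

ω = 2πf = 47880 rad/s
X_L = ωL = 144 Ω
X_C = 1/(ωC) = 77.6 Ω
Parallel: admittances add. Y = 1/R + 1/(jωL) + jωC
Y = (0.0524 + j0.00592) S
|Y| = 0.0527 S → |Z| = 1/|Y| = 19.0 Ω, ∠Z = −∠Y = -6.45°

-6.45°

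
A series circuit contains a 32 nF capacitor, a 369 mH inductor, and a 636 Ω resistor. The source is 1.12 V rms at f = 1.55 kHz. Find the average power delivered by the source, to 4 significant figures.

ω = 2πf = 9739 rad/s
X_L = ωL = 3594 Ω
X_C = 1/(ωC) = 3209 Ω
Net reactance X = X_L − X_C = 384.9 Ω
Z = 636.0 + j384.9 Ω
|Z| = √(636.0² + 384.9²) = 743.4 Ω
∠Z = arctan(384.9/636.0) = 31.18°
I = V/|Z| = 1.507 mA
P = VI cos φ = 1.12 × 0.001507 × cos(31.18°) = 1.444 mW

1.444 mW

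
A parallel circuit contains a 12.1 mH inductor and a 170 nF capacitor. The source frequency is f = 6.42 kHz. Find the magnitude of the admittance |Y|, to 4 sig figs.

4.809 mS

ω = 2πf = 40340 rad/s
X_L = ωL = 488.1 Ω
X_C = 1/(ωC) = 145.8 Ω
Parallel: admittances add. Y = 1/(jωL) + jωC
Y = (0 + j0.004809) S
|Y| = 0.004809 S → |Z| = 1/|Y| = 208.0 Ω, ∠Z = −∠Y = -90.00°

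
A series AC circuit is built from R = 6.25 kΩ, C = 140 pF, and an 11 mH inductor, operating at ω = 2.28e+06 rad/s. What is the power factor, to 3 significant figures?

X_L = ωL = 25100 Ω
X_C = 1/(ωC) = 3130 Ω
Net reactance X = X_L − X_C = 21900 Ω
Z = 6250 + j21900 Ω
|Z| = √(6250² + 21900²) = 22800 Ω
∠Z = arctan(21900/6250) = 74.1°
cos φ = cos(74.1°) = 0.274

0.274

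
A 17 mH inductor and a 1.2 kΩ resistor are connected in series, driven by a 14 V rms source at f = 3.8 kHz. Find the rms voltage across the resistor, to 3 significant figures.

ω = 2πf = 23880 rad/s
X_L = ωL = 406 Ω
Z = 1200 + j406 Ω
|Z| = √(1200² + 406²) = 1270 Ω
I = V/|Z| = 11.1 mA
V_R = I·|Z_R| = 0.0111 × 1200 = 13.3 V

13.3 V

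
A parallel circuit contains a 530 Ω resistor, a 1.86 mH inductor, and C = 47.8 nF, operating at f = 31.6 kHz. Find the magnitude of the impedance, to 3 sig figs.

142 Ω

ω = 2πf = 198500 rad/s
X_L = ωL = 369 Ω
X_C = 1/(ωC) = 105 Ω
Parallel: admittances add. Y = 1/R + 1/(jωL) + jωC
Y = (0.00189 + j0.00678) S
|Y| = 0.00704 S → |Z| = 1/|Y| = 142 Ω, ∠Z = −∠Y = -74.5°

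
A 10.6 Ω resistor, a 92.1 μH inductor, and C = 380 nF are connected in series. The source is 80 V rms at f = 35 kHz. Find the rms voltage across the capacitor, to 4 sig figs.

71.15 V

ω = 2πf = 219900 rad/s
X_L = ωL = 20.25 Ω
X_C = 1/(ωC) = 11.97 Ω
Net reactance X = X_L − X_C = 8.287 Ω
Z = 10.60 + j8.287 Ω
|Z| = √(10.60² + 8.287²) = 13.46 Ω
I = V/|Z| = 5.946 A
V_C = I·|Z_C| = 5.946 × 11.97 = 71.15 V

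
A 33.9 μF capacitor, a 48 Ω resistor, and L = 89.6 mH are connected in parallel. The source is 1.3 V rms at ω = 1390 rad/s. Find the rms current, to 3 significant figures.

X_L = ωL = 125 Ω
X_C = 1/(ωC) = 21.2 Ω
Parallel: admittances add. Y = 1/R + 1/(jωL) + jωC
Y = (0.0208 + j0.0391) S
|Y| = 0.0443 S → |Z| = 1/|Y| = 22.6 Ω, ∠Z = −∠Y = -61.9°
I = V/|Z| = 1.3/22.6 = 57.6 mA

57.6 mA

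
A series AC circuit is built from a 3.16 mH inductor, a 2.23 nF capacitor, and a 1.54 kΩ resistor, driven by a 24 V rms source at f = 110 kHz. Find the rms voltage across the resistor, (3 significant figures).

17.0 V

ω = 2πf = 691200 rad/s
X_L = ωL = 2180 Ω
X_C = 1/(ωC) = 649 Ω
Net reactance X = X_L − X_C = 1540 Ω
Z = 1540 + j1540 Ω
|Z| = √(1540² + 1540²) = 2170 Ω
I = V/|Z| = 11.0 mA
V_R = I·|Z_R| = 0.0110 × 1540 = 17.0 V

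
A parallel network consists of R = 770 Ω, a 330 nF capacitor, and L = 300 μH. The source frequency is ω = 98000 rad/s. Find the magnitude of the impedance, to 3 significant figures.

X_L = ωL = 29.4 Ω
X_C = 1/(ωC) = 30.9 Ω
Parallel: admittances add. Y = 1/R + 1/(jωL) + jωC
Y = (0.00130 − j0.00167) S
|Y| = 0.00212 S → |Z| = 1/|Y| = 472 Ω, ∠Z = −∠Y = 52.2°

472 Ω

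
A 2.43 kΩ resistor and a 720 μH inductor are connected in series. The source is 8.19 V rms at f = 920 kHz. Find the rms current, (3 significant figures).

ω = 2πf = 5.781e+06 rad/s
X_L = ωL = 4160 Ω
Z = 2430 + j4160 Ω
|Z| = √(2430² + 4160²) = 4820 Ω
I = V/|Z| = 8.19/4820 = 1.70 mA

1.70 mA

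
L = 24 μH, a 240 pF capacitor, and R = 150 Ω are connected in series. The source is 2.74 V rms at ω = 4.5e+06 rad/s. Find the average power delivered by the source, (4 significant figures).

1.629 mW

X_L = ωL = 108.0 Ω
X_C = 1/(ωC) = 925.9 Ω
Net reactance X = X_L − X_C = -817.9 Ω
Z = 150.0 − j817.9 Ω
|Z| = √(150.0² + 817.9²) = 831.6 Ω
∠Z = arctan(-817.9/150.0) = -79.61°
I = V/|Z| = 3.295 mA
P = VI cos φ = 2.74 × 0.003295 × cos(-79.61°) = 1.629 mW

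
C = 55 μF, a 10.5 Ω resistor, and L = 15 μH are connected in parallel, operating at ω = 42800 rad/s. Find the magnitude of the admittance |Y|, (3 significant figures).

X_L = ωL = 0.642 Ω
X_C = 1/(ωC) = 0.425 Ω
Parallel: admittances add. Y = 1/R + 1/(jωL) + jωC
Y = (0.0952 + j0.796) S
|Y| = 0.802 S → |Z| = 1/|Y| = 1.25 Ω, ∠Z = −∠Y = -83.2°

802 mS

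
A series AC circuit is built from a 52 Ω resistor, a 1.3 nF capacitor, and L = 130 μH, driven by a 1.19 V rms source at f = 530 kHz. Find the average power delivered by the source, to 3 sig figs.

ω = 2πf = 3.33e+06 rad/s
X_L = ωL = 433 Ω
X_C = 1/(ωC) = 231 Ω
Net reactance X = X_L − X_C = 202 Ω
Z = 52.0 + j202 Ω
|Z| = √(52.0² + 202²) = 209 Ω
∠Z = arctan(202/52.0) = 75.6°
I = V/|Z| = 5.71 mA
P = VI cos φ = 1.19 × 0.00571 × cos(75.6°) = 1.69 mW

1.69 mW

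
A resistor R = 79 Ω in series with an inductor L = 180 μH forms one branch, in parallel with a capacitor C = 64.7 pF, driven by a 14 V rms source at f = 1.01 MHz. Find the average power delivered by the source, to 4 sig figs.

11.81 mW

ω = 2πf = 6.346e+06 rad/s
X_L = ωL = 1142 Ω
X_C = 1/(ωC) = 2436 Ω
Branch 1 (R+jX_L): Z₁ = 79.00 + j1142 Ω, |Z₁| = 1145 Ω
Branch 2 (−jX_C): Z₂ = −j2436 Ω
Parallel: Z = Z₁Z₂/(Z₁+Z₂), |Z| = 2152 Ω, ∠Z = 82.55°
I = V/|Z| = 6.505 mA
P = VI cos φ = 14 × 0.006505 × cos(82.55°) = 11.81 mW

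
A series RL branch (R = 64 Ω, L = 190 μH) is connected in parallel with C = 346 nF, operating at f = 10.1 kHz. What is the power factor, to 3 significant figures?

0.620

ω = 2πf = 63460 rad/s
X_L = ωL = 12.1 Ω
X_C = 1/(ωC) = 45.5 Ω
Branch 1 (R+jX_L): Z₁ = 64.0 + j12.1 Ω, |Z₁| = 65.1 Ω
Branch 2 (−jX_C): Z₂ = −j45.5 Ω
Parallel: Z = Z₁Z₂/(Z₁+Z₂), |Z| = 41.1 Ω, ∠Z = -51.7°
cos φ = cos(-51.7°) = 0.620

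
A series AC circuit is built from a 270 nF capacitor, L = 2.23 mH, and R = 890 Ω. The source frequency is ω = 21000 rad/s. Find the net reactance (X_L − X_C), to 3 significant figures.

X_L = ωL = 46.8 Ω
X_C = 1/(ωC) = 176 Ω
X = 46.8 − 176 = -130 Ω

-130 Ω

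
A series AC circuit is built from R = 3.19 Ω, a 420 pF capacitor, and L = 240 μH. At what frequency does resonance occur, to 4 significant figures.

ω₀ = 1/√(LC) = 1/√(0.00024 × 4.2e-10) = 3.15e+06 rad/s
f₀ = ω₀/(2π) = 501.3 kHz

501.3 kHz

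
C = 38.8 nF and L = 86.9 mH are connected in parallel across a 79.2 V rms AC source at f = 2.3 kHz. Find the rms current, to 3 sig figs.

ω = 2πf = 14450 rad/s
X_L = ωL = 1260 Ω
X_C = 1/(ωC) = 1780 Ω
Parallel: admittances add. Y = 1/(jωL) + jωC
Y = (0 − j0.000236) S
|Y| = 0.000236 S → |Z| = 1/|Y| = 4240 Ω, ∠Z = −∠Y = 90.0°
I = V/|Z| = 79.2/4240 = 18.7 mA

18.7 mA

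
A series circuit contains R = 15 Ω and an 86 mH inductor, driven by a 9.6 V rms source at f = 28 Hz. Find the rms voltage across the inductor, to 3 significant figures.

6.82 V

ω = 2πf = 175.9 rad/s
X_L = ωL = 15.1 Ω
Z = 15.0 + j15.1 Ω
|Z| = √(15.0² + 15.1²) = 21.3 Ω
I = V/|Z| = 451 mA
V_L = I·|Z_L| = 0.451 × 15.1 = 6.82 V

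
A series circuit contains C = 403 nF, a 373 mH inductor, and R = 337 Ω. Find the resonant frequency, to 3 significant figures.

411 Hz

ω₀ = 1/√(LC) = 1/√(0.373 × 4.03e-07) = 2579 rad/s
f₀ = ω₀/(2π) = 411 Hz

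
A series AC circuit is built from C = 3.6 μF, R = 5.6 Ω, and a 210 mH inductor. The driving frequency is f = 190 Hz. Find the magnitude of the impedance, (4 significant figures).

ω = 2πf = 1194 rad/s
X_L = ωL = 250.7 Ω
X_C = 1/(ωC) = 232.7 Ω
Net reactance X = X_L − X_C = 18.02 Ω
Z = 5.600 + j18.02 Ω
|Z| = √(5.600² + 18.02²) = 18.87 Ω

18.87 Ω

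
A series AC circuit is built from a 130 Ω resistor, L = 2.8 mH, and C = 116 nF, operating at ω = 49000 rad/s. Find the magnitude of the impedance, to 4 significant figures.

X_L = ωL = 137.2 Ω
X_C = 1/(ωC) = 175.9 Ω
Net reactance X = X_L − X_C = -38.73 Ω
Z = 130.0 − j38.73 Ω
|Z| = √(130.0² + 38.73²) = 135.6 Ω

135.6 Ω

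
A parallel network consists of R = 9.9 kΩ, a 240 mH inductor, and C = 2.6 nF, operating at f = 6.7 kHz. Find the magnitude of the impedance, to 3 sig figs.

ω = 2πf = 42100 rad/s
X_L = ωL = 10100 Ω
X_C = 1/(ωC) = 9140 Ω
Parallel: admittances add. Y = 1/R + 1/(jωL) + jωC
Y = (0.000101 + j1.05e-05) S
|Y| = 0.000102 S → |Z| = 1/|Y| = 9850 Ω, ∠Z = −∠Y = -5.92°

9850 Ω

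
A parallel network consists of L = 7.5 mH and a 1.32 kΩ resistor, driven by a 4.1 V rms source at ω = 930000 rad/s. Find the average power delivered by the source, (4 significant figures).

12.73 mW

X_L = ωL = 6975 Ω
Parallel: admittances add. Y = 1/R + 1/(jωL)
Y = (0.0007576 − j0.0001434) S
|Y| = 0.0007710 S → |Z| = 1/|Y| = 1297 Ω, ∠Z = −∠Y = 10.72°
I = V/|Z| = 3.161 mA
P = VI cos φ = 4.1 × 0.003161 × cos(10.72°) = 12.73 mW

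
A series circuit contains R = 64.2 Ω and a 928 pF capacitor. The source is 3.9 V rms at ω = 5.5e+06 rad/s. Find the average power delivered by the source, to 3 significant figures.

23.0 mW

X_C = 1/(ωC) = 196 Ω
Z = 64.2 − j196 Ω
|Z| = √(64.2² + 196²) = 206 Ω
∠Z = arctan(-196/64.2) = -71.9°
I = V/|Z| = 18.9 mA
P = VI cos φ = 3.9 × 0.0189 × cos(-71.9°) = 23.0 mW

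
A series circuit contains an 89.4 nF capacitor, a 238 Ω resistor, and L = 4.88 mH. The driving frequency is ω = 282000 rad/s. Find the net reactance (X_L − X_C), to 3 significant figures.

1340 Ω

X_L = ωL = 1380 Ω
X_C = 1/(ωC) = 39.7 Ω
X = 1380 − 39.7 = 1340 Ω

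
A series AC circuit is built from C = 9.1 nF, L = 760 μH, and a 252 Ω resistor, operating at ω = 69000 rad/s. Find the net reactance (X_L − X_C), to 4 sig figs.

X_L = ωL = 52.44 Ω
X_C = 1/(ωC) = 1593 Ω
X = 52.44 − 1593 = -1540 Ω

-1540 Ω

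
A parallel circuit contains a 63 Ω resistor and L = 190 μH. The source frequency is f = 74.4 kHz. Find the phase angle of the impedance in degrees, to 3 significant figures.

ω = 2πf = 467500 rad/s
X_L = ωL = 88.8 Ω
Parallel: admittances add. Y = 1/R + 1/(jωL)
Y = (0.0159 − j0.0113) S
|Y| = 0.0195 S → |Z| = 1/|Y| = 51.4 Ω, ∠Z = −∠Y = 35.3°

35.3°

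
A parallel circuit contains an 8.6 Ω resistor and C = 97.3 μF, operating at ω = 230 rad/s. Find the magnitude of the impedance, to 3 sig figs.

X_C = 1/(ωC) = 44.7 Ω
Parallel: admittances add. Y = 1/R + jωC
Y = (0.116 + j0.0224) S
|Y| = 0.118 S → |Z| = 1/|Y| = 8.45 Ω, ∠Z = −∠Y = -10.9°

8.45 Ω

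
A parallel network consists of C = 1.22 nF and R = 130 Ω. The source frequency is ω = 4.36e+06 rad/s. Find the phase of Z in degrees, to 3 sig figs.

X_C = 1/(ωC) = 188 Ω
Parallel: admittances add. Y = 1/R + jωC
Y = (0.00769 + j0.00532) S
|Y| = 0.00935 S → |Z| = 1/|Y| = 107 Ω, ∠Z = −∠Y = -34.7°

-34.7°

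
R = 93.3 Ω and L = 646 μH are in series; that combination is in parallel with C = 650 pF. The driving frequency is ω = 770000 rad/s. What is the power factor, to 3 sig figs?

X_L = ωL = 497 Ω
X_C = 1/(ωC) = 2000 Ω
Branch 1 (R+jX_L): Z₁ = 93.3 + j497 Ω, |Z₁| = 506 Ω
Branch 2 (−jX_C): Z₂ = −j2000 Ω
Parallel: Z = Z₁Z₂/(Z₁+Z₂), |Z| = 673 Ω, ∠Z = 75.8°
cos φ = cos(75.8°) = 0.245

0.245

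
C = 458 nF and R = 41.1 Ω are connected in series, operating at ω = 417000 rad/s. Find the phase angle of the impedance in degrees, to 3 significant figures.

X_C = 1/(ωC) = 5.24 Ω
Z = 41.1 − j5.24 Ω
|Z| = √(41.1² + 5.24²) = 41.4 Ω
∠Z = arctan(-5.24/41.1) = -7.26°

-7.26°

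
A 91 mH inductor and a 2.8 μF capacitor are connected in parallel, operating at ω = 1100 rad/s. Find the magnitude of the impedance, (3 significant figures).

X_L = ωL = 100 Ω
X_C = 1/(ωC) = 325 Ω
Parallel: admittances add. Y = 1/(jωL) + jωC
Y = (0 − j0.00691) S
|Y| = 0.00691 S → |Z| = 1/|Y| = 145 Ω, ∠Z = −∠Y = 90.0°

145 Ω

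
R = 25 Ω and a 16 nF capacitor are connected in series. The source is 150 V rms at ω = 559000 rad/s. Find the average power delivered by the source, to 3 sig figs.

X_C = 1/(ωC) = 112 Ω
Z = 25.0 − j112 Ω
|Z| = √(25.0² + 112²) = 115 Ω
∠Z = arctan(-112/25.0) = -77.4°
I = V/|Z| = 1.31 A
P = VI cos φ = 150 × 1.31 × cos(-77.4°) = 42.9 W

42.9 W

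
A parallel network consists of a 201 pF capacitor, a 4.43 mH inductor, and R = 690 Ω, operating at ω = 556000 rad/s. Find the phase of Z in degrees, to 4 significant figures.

11.48°

X_L = ωL = 2463 Ω
X_C = 1/(ωC) = 8948 Ω
Parallel: admittances add. Y = 1/R + 1/(jωL) + jωC
Y = (0.001449 − j0.0002942) S
|Y| = 0.001479 S → |Z| = 1/|Y| = 676.2 Ω, ∠Z = −∠Y = 11.48°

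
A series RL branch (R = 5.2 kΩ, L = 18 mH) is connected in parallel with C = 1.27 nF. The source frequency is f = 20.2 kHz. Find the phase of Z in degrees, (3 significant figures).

-29.3°

ω = 2πf = 126900 rad/s
X_L = ωL = 2280 Ω
X_C = 1/(ωC) = 6200 Ω
Branch 1 (R+jX_L): Z₁ = 5200 + j2280 Ω, |Z₁| = 5680 Ω
Branch 2 (−jX_C): Z₂ = −j6200 Ω
Parallel: Z = Z₁Z₂/(Z₁+Z₂), |Z| = 5410 Ω, ∠Z = -29.3°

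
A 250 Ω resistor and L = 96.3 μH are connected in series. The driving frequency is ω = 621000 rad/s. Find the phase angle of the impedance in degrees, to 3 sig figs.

13.5°

X_L = ωL = 59.8 Ω
Z = 250 + j59.8 Ω
|Z| = √(250² + 59.8²) = 257 Ω
∠Z = arctan(59.8/250) = 13.5°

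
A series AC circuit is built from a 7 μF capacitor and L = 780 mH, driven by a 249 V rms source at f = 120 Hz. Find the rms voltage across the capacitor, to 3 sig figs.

118 V

ω = 2πf = 754.0 rad/s
X_L = ωL = 588 Ω
X_C = 1/(ωC) = 189 Ω
Net reactance X = X_L − X_C = 399 Ω
Z = j399 Ω
|Z| = √(0² + 399²) = 399 Ω
I = V/|Z| = 625 mA
V_C = I·|Z_C| = 0.625 × 189 = 118 V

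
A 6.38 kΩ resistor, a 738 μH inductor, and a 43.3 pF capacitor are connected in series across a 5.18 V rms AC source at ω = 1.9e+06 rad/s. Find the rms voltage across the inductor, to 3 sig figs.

0.581 V

X_L = ωL = 1400 Ω
X_C = 1/(ωC) = 12200 Ω
Net reactance X = X_L − X_C = -10800 Ω
Z = 6380 − j10800 Ω
|Z| = √(6380² + 10800²) = 12500 Ω
I = V/|Z| = 414 μA
V_L = I·|Z_L| = 0.000414 × 1400 = 0.581 V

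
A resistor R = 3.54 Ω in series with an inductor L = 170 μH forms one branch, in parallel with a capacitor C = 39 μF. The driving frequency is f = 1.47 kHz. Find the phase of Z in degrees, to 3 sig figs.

-47.3°

ω = 2πf = 9236 rad/s
X_L = ωL = 1.57 Ω
X_C = 1/(ωC) = 2.78 Ω
Branch 1 (R+jX_L): Z₁ = 3.54 + j1.57 Ω, |Z₁| = 3.87 Ω
Branch 2 (−jX_C): Z₂ = −j2.78 Ω
Parallel: Z = Z₁Z₂/(Z₁+Z₂), |Z| = 2.87 Ω, ∠Z = -47.3°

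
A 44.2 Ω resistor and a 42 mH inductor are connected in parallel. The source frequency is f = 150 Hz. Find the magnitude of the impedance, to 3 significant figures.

29.5 Ω

ω = 2πf = 942.5 rad/s
X_L = ωL = 39.6 Ω
Parallel: admittances add. Y = 1/R + 1/(jωL)
Y = (0.0226 − j0.0253) S
|Y| = 0.0339 S → |Z| = 1/|Y| = 29.5 Ω, ∠Z = −∠Y = 48.2°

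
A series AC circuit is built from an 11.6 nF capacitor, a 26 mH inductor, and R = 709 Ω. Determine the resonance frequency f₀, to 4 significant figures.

9.164 kHz

ω₀ = 1/√(LC) = 1/√(0.026 × 1.16e-08) = 57580 rad/s
f₀ = ω₀/(2π) = 9.164 kHz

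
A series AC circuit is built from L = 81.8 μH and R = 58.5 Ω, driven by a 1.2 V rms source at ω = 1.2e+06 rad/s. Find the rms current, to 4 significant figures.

10.50 mA

X_L = ωL = 98.16 Ω
Z = 58.50 + j98.16 Ω
|Z| = √(58.50² + 98.16²) = 114.3 Ω
I = V/|Z| = 1.2/114.3 = 10.50 mA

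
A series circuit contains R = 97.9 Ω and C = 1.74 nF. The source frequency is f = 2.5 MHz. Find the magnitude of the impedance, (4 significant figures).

ω = 2πf = 1.571e+07 rad/s
X_C = 1/(ωC) = 36.59 Ω
Z = 97.90 − j36.59 Ω
|Z| = √(97.90² + 36.59²) = 104.5 Ω

104.5 Ω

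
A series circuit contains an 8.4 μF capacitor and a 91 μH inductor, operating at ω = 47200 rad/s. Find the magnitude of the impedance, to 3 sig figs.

1.77 Ω

X_L = ωL = 4.30 Ω
X_C = 1/(ωC) = 2.52 Ω
Net reactance X = X_L − X_C = 1.77 Ω
Z = j1.77 Ω
|Z| = √(0² + 1.77²) = 1.77 Ω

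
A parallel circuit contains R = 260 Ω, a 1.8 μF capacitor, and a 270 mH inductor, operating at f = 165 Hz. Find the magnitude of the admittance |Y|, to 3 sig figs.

ω = 2πf = 1037 rad/s
X_L = ωL = 280 Ω
X_C = 1/(ωC) = 536 Ω
Parallel: admittances add. Y = 1/R + 1/(jωL) + jωC
Y = (0.00385 − j0.00171) S
|Y| = 0.00421 S → |Z| = 1/|Y| = 238 Ω, ∠Z = −∠Y = 23.9°

4.21 mS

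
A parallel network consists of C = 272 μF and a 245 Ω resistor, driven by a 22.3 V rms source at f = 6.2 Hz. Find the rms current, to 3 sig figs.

ω = 2πf = 38.96 rad/s
X_C = 1/(ωC) = 94.4 Ω
Parallel: admittances add. Y = 1/R + jωC
Y = (0.00408 + j0.0106) S
|Y| = 0.0114 S → |Z| = 1/|Y| = 88.1 Ω, ∠Z = −∠Y = -68.9°
I = V/|Z| = 22.3/88.1 = 253 mA

253 mA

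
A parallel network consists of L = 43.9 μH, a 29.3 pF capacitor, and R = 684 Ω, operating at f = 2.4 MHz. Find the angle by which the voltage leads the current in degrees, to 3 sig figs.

36.2°

ω = 2πf = 1.508e+07 rad/s
X_L = ωL = 662 Ω
X_C = 1/(ωC) = 2260 Ω
Parallel: admittances add. Y = 1/R + 1/(jωL) + jωC
Y = (0.00146 − j0.00107) S
|Y| = 0.00181 S → |Z| = 1/|Y| = 552 Ω, ∠Z = −∠Y = 36.2°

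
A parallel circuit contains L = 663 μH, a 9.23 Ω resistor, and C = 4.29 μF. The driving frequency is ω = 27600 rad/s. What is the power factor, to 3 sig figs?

0.862

X_L = ωL = 18.3 Ω
X_C = 1/(ωC) = 8.45 Ω
Parallel: admittances add. Y = 1/R + 1/(jωL) + jωC
Y = (0.108 + j0.0638) S
|Y| = 0.126 S → |Z| = 1/|Y| = 7.95 Ω, ∠Z = −∠Y = -30.5°
cos φ = cos(-30.5°) = 0.862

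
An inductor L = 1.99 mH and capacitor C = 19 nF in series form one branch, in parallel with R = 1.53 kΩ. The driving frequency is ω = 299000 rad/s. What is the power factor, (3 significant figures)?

X_L = ωL = 595 Ω
X_C = 1/(ωC) = 176 Ω
Branch 1: Z₁ = R = 1530 Ω
Branch 2 (series LC): Z₂ = j(X_L − X_C) = j419 Ω
Parallel: Z = Z₁Z₂/(Z₁+Z₂), |Z| = 404 Ω, ∠Z = 74.7°
cos φ = cos(74.7°) = 0.264

0.264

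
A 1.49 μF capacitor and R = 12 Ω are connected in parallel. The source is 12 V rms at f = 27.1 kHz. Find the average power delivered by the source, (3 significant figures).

ω = 2πf = 170300 rad/s
X_C = 1/(ωC) = 3.94 Ω
Parallel: admittances add. Y = 1/R + jωC
Y = (0.0833 + j0.254) S
|Y| = 0.267 S → |Z| = 1/|Y| = 3.74 Ω, ∠Z = −∠Y = -71.8°
I = V/|Z| = 3.20 A
P = VI cos φ = 12 × 3.20 × cos(-71.8°) = 12.0 W

12.0 W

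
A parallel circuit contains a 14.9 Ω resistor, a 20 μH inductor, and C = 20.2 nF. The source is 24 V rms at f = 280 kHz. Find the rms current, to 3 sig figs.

1.62 A

ω = 2πf = 1.759e+06 rad/s
X_L = ωL = 35.2 Ω
X_C = 1/(ωC) = 28.1 Ω
Parallel: admittances add. Y = 1/R + 1/(jωL) + jωC
Y = (0.0671 + j0.00712) S
|Y| = 0.0675 S → |Z| = 1/|Y| = 14.8 Ω, ∠Z = −∠Y = -6.05°
I = V/|Z| = 24/14.8 = 1.62 A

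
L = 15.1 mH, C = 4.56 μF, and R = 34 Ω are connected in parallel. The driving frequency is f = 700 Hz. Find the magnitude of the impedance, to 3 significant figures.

33.5 Ω

ω = 2πf = 4398 rad/s
X_L = ωL = 66.4 Ω
X_C = 1/(ωC) = 49.9 Ω
Parallel: admittances add. Y = 1/R + 1/(jωL) + jωC
Y = (0.0294 + j0.00500) S
|Y| = 0.0298 S → |Z| = 1/|Y| = 33.5 Ω, ∠Z = −∠Y = -9.65°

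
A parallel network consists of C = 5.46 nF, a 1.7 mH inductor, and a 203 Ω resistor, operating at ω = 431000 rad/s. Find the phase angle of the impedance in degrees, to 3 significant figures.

X_L = ωL = 733 Ω
X_C = 1/(ωC) = 425 Ω
Parallel: admittances add. Y = 1/R + 1/(jωL) + jωC
Y = (0.00493 + j0.000988) S
|Y| = 0.00502 S → |Z| = 1/|Y| = 199 Ω, ∠Z = −∠Y = -11.3°

-11.3°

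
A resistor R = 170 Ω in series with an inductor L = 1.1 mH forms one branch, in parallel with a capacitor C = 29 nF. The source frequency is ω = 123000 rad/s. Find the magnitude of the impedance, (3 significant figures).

273 Ω

X_L = ωL = 135 Ω
X_C = 1/(ωC) = 280 Ω
Branch 1 (R+jX_L): Z₁ = 170 + j135 Ω, |Z₁| = 217 Ω
Branch 2 (−jX_C): Z₂ = −j280 Ω
Parallel: Z = Z₁Z₂/(Z₁+Z₂), |Z| = 273 Ω, ∠Z = -11.0°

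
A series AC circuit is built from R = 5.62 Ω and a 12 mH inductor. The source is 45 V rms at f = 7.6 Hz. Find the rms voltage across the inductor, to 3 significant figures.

4.56 V

ω = 2πf = 47.75 rad/s
X_L = ωL = 0.573 Ω
Z = 5.62 + j0.573 Ω
|Z| = √(5.62² + 0.573²) = 5.65 Ω
I = V/|Z| = 7.97 A
V_L = I·|Z_L| = 7.97 × 0.573 = 4.56 V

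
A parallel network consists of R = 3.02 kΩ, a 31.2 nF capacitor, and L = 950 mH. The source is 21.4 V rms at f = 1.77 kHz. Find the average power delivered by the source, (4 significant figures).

151.6 mW

ω = 2πf = 11120 rad/s
X_L = ωL = 10570 Ω
X_C = 1/(ωC) = 2882 Ω
Parallel: admittances add. Y = 1/R + 1/(jωL) + jωC
Y = (0.0003311 + j0.0002523) S
|Y| = 0.0004163 S → |Z| = 1/|Y| = 2402 Ω, ∠Z = −∠Y = -37.31°
I = V/|Z| = 8.909 mA
P = VI cos φ = 21.4 × 0.008909 × cos(-37.31°) = 151.6 mW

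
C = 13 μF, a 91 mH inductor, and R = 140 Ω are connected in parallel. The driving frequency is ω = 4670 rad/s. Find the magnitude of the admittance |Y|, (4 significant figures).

X_L = ωL = 425.0 Ω
X_C = 1/(ωC) = 16.47 Ω
Parallel: admittances add. Y = 1/R + 1/(jωL) + jωC
Y = (0.007143 + j0.05836) S
|Y| = 0.05879 S → |Z| = 1/|Y| = 17.01 Ω, ∠Z = −∠Y = -83.02°

58.79 mS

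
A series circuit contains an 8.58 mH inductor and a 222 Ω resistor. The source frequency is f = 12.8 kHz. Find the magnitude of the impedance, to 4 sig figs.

724.9 Ω

ω = 2πf = 80420 rad/s
X_L = ωL = 690.0 Ω
Z = 222.0 + j690.0 Ω
|Z| = √(222.0² + 690.0²) = 724.9 Ω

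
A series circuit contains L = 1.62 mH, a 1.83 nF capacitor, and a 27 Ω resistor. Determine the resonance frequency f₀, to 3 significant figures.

ω₀ = 1/√(LC) = 1/√(0.00162 × 1.83e-09) = 580800 rad/s
f₀ = ω₀/(2π) = 92.4 kHz

92.4 kHz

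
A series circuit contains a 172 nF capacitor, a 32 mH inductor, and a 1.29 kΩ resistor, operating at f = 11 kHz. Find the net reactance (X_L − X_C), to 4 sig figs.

ω = 2πf = 69120 rad/s
X_L = ωL = 2212 Ω
X_C = 1/(ωC) = 84.12 Ω
X = 2212 − 84.12 = 2128 Ω

2128 Ω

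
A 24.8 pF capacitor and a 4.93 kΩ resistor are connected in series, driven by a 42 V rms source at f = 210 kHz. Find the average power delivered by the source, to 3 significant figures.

ω = 2πf = 1.319e+06 rad/s
X_C = 1/(ωC) = 30600 Ω
Z = 4930 − j30600 Ω
|Z| = √(4930² + 30600²) = 31000 Ω
∠Z = arctan(-30600/4930) = -80.8°
I = V/|Z| = 1.36 mA
P = VI cos φ = 42 × 0.00136 × cos(-80.8°) = 9.08 mW

9.08 mW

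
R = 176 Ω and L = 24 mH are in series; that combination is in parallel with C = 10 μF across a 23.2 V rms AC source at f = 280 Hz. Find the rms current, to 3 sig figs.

398 mA

ω = 2πf = 1759 rad/s
X_L = ωL = 42.2 Ω
X_C = 1/(ωC) = 56.8 Ω
Branch 1 (R+jX_L): Z₁ = 176 + j42.2 Ω, |Z₁| = 181 Ω
Branch 2 (−jX_C): Z₂ = −j56.8 Ω
Parallel: Z = Z₁Z₂/(Z₁+Z₂), |Z| = 58.3 Ω, ∠Z = -71.8°
I = V/|Z| = 23.2/58.3 = 398 mA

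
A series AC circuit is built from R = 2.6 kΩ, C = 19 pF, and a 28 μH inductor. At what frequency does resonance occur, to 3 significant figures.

6.90 MHz

ω₀ = 1/√(LC) = 1/√(2.8e-05 × 1.9e-11) = 4.336e+07 rad/s
f₀ = ω₀/(2π) = 6.90 MHz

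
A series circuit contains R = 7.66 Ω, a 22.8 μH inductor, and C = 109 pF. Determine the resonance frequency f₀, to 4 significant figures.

3.193 MHz

ω₀ = 1/√(LC) = 1/√(2.28e-05 × 1.09e-10) = 2.006e+07 rad/s
f₀ = ω₀/(2π) = 3.193 MHz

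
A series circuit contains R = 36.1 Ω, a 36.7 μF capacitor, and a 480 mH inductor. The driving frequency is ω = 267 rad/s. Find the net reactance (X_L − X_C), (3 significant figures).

X_L = ωL = 128 Ω
X_C = 1/(ωC) = 102 Ω
X = 128 − 102 = 26.1 Ω

26.1 Ω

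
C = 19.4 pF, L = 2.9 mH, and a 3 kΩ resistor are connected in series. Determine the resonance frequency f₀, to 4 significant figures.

671.0 kHz

ω₀ = 1/√(LC) = 1/√(0.0029 × 1.94e-11) = 4.216e+06 rad/s
f₀ = ω₀/(2π) = 671.0 kHz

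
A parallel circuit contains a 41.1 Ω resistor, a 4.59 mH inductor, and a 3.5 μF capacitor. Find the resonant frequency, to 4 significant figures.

ω₀ = 1/√(LC) = 1/√(0.00459 × 3.5e-06) = 7890 rad/s
f₀ = ω₀/(2π) = 1.256 kHz

1.256 kHz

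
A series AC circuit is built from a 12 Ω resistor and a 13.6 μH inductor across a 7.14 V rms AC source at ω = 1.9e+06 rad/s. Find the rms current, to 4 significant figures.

X_L = ωL = 25.84 Ω
Z = 12.00 + j25.84 Ω
|Z| = √(12.00² + 25.84²) = 28.49 Ω
I = V/|Z| = 7.14/28.49 = 250.6 mA

250.6 mA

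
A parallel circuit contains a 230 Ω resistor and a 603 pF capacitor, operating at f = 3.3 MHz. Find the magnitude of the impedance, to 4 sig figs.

75.54 Ω

ω = 2πf = 2.073e+07 rad/s
X_C = 1/(ωC) = 79.98 Ω
Parallel: admittances add. Y = 1/R + jωC
Y = (0.004348 + j0.01250) S
|Y| = 0.01324 S → |Z| = 1/|Y| = 75.54 Ω, ∠Z = −∠Y = -70.83°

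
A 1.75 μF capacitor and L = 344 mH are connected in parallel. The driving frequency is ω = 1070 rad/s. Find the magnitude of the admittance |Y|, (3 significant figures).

844 μS

X_L = ωL = 368 Ω
X_C = 1/(ωC) = 534 Ω
Parallel: admittances add. Y = 1/(jωL) + jωC
Y = (0 − j0.000844) S
|Y| = 0.000844 S → |Z| = 1/|Y| = 1180 Ω, ∠Z = −∠Y = 90.0°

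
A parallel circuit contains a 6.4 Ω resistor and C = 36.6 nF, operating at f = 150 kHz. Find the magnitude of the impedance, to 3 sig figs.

ω = 2πf = 942500 rad/s
X_C = 1/(ωC) = 29.0 Ω
Parallel: admittances add. Y = 1/R + jωC
Y = (0.156 + j0.0345) S
|Y| = 0.160 S → |Z| = 1/|Y| = 6.25 Ω, ∠Z = −∠Y = -12.4°

6.25 Ω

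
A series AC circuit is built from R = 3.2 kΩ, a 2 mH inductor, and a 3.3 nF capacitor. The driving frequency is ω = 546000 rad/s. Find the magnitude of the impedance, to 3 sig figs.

3240 Ω

X_L = ωL = 1090 Ω
X_C = 1/(ωC) = 555 Ω
Net reactance X = X_L − X_C = 537 Ω
Z = 3200 + j537 Ω
|Z| = √(3200² + 537²) = 3240 Ω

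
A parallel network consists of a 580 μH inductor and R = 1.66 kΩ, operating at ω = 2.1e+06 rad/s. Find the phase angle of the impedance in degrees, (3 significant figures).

X_L = ωL = 1220 Ω
Parallel: admittances add. Y = 1/R + 1/(jωL)
Y = (0.000602 − j0.000821) S
|Y| = 0.00102 S → |Z| = 1/|Y| = 982 Ω, ∠Z = −∠Y = 53.7°

53.7°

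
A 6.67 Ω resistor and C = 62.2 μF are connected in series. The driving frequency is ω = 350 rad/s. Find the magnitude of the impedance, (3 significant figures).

46.4 Ω

X_C = 1/(ωC) = 45.9 Ω
Z = 6.67 − j45.9 Ω
|Z| = √(6.67² + 45.9²) = 46.4 Ω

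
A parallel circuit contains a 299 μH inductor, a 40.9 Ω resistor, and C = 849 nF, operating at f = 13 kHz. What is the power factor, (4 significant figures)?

0.6524

ω = 2πf = 81680 rad/s
X_L = ωL = 24.42 Ω
X_C = 1/(ωC) = 14.42 Ω
Parallel: admittances add. Y = 1/R + 1/(jωL) + jωC
Y = (0.02445 + j0.02840) S
|Y| = 0.03748 S → |Z| = 1/|Y| = 26.68 Ω, ∠Z = −∠Y = -49.28°
cos φ = cos(-49.28°) = 0.6524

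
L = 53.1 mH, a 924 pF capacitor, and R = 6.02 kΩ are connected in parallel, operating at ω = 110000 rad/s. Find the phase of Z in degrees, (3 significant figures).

22.7°

X_L = ωL = 5840 Ω
X_C = 1/(ωC) = 9840 Ω
Parallel: admittances add. Y = 1/R + 1/(jωL) + jωC
Y = (0.000166 − j6.96e-05) S
|Y| = 0.000180 S → |Z| = 1/|Y| = 5550 Ω, ∠Z = −∠Y = 22.7°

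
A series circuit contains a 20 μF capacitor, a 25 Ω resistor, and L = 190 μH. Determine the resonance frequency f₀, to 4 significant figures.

ω₀ = 1/√(LC) = 1/√(0.00019 × 2e-05) = 16220 rad/s
f₀ = ω₀/(2π) = 2.582 kHz

2.582 kHz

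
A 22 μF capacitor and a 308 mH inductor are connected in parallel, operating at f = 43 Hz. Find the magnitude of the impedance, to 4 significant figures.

ω = 2πf = 270.2 rad/s
X_L = ωL = 83.21 Ω
X_C = 1/(ωC) = 168.2 Ω
Parallel: admittances add. Y = 1/(jωL) + jωC
Y = (0 − j0.006073) S
|Y| = 0.006073 S → |Z| = 1/|Y| = 164.7 Ω, ∠Z = −∠Y = 90.00°

164.7 Ω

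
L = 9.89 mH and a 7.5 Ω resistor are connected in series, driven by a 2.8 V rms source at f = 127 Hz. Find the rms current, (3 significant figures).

ω = 2πf = 798.0 rad/s
X_L = ωL = 7.89 Ω
Z = 7.50 + j7.89 Ω
|Z| = √(7.50² + 7.89²) = 10.9 Ω
I = V/|Z| = 2.8/10.9 = 257 mA

257 mA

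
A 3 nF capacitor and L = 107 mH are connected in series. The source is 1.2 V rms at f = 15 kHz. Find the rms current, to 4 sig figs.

ω = 2πf = 94250 rad/s
X_L = ωL = 10080 Ω
X_C = 1/(ωC) = 3537 Ω
Net reactance X = X_L − X_C = 6548 Ω
Z = j6548 Ω
|Z| = √(0² + 6548²) = 6548 Ω
I = V/|Z| = 1.2/6548 = 183.3 μA

183.3 μA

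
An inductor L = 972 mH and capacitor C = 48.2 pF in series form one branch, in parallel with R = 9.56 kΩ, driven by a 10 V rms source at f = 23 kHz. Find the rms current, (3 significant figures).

ω = 2πf = 144500 rad/s
X_L = ωL = 140000 Ω
X_C = 1/(ωC) = 144000 Ω
Branch 1: Z₁ = R = 9560 Ω
Branch 2 (series LC): Z₂ = j(X_L − X_C) = −j3100 Ω
Parallel: Z = Z₁Z₂/(Z₁+Z₂), |Z| = 2950 Ω, ∠Z = -72.0°
I = V/|Z| = 10/2950 = 3.39 mA

3.39 mA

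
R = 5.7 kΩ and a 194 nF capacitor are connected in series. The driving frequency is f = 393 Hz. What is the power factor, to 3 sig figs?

0.939

ω = 2πf = 2469 rad/s
X_C = 1/(ωC) = 2090 Ω
Z = 5700 − j2090 Ω
|Z| = √(5700² + 2090²) = 6070 Ω
∠Z = arctan(-2090/5700) = -20.1°
cos φ = cos(-20.1°) = 0.939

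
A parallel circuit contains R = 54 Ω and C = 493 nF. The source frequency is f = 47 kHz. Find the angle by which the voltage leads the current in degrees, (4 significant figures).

ω = 2πf = 295300 rad/s
X_C = 1/(ωC) = 6.869 Ω
Parallel: admittances add. Y = 1/R + jωC
Y = (0.01852 + j0.1456) S
|Y| = 0.1468 S → |Z| = 1/|Y| = 6.814 Ω, ∠Z = −∠Y = -82.75°

-82.75°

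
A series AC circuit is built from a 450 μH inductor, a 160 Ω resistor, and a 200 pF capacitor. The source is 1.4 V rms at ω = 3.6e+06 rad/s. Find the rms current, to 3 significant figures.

X_L = ωL = 1620 Ω
X_C = 1/(ωC) = 1390 Ω
Net reactance X = X_L − X_C = 231 Ω
Z = 160 + j231 Ω
|Z| = √(160² + 231²) = 281 Ω
I = V/|Z| = 1.4/281 = 4.98 mA

4.98 mA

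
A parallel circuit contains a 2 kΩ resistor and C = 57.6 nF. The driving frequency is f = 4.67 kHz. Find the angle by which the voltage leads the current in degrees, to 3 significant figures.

-73.5°

ω = 2πf = 29340 rad/s
X_C = 1/(ωC) = 592 Ω
Parallel: admittances add. Y = 1/R + jωC
Y = (0.000500 + j0.00169) S
|Y| = 0.00176 S → |Z| = 1/|Y| = 567 Ω, ∠Z = −∠Y = -73.5°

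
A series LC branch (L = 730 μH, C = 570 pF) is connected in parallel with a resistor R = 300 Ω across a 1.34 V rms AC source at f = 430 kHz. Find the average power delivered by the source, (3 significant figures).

5.99 mW

ω = 2πf = 2.702e+06 rad/s
X_L = ωL = 1970 Ω
X_C = 1/(ωC) = 649 Ω
Branch 1: Z₁ = R = 300 Ω
Branch 2 (series LC): Z₂ = j(X_L − X_C) = j1320 Ω
Parallel: Z = Z₁Z₂/(Z₁+Z₂), |Z| = 293 Ω, ∠Z = 12.8°
I = V/|Z| = 4.58 mA
P = VI cos φ = 1.34 × 0.00458 × cos(12.8°) = 5.99 mW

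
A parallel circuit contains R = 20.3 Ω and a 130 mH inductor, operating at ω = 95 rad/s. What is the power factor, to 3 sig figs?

X_L = ωL = 12.3 Ω
Parallel: admittances add. Y = 1/R + 1/(jωL)
Y = (0.0493 − j0.0810) S
|Y| = 0.0948 S → |Z| = 1/|Y| = 10.6 Ω, ∠Z = −∠Y = 58.7°
cos φ = cos(58.7°) = 0.520

0.520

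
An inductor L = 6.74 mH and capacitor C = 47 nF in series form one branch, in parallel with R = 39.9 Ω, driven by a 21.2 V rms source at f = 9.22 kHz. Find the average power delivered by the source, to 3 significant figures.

ω = 2πf = 57930 rad/s
X_L = ωL = 390 Ω
X_C = 1/(ωC) = 367 Ω
Branch 1: Z₁ = R = 39.9 Ω
Branch 2 (series LC): Z₂ = j(X_L − X_C) = j23.2 Ω
Parallel: Z = Z₁Z₂/(Z₁+Z₂), |Z| = 20.0 Ω, ∠Z = 59.8°
I = V/|Z| = 1.06 A
P = VI cos φ = 21.2 × 1.06 × cos(59.8°) = 11.3 W

11.3 W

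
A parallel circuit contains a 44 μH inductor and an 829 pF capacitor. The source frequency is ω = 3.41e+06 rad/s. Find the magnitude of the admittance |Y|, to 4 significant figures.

X_L = ωL = 150.0 Ω
X_C = 1/(ωC) = 353.7 Ω
Parallel: admittances add. Y = 1/(jωL) + jωC
Y = (0 − j0.003838) S
|Y| = 0.003838 S → |Z| = 1/|Y| = 260.6 Ω, ∠Z = −∠Y = 90.00°

3.838 mS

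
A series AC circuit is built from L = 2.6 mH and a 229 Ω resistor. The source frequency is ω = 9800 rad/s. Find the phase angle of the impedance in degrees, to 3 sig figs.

X_L = ωL = 25.5 Ω
Z = 229 + j25.5 Ω
|Z| = √(229² + 25.5²) = 230 Ω
∠Z = arctan(25.5/229) = 6.35°

6.35°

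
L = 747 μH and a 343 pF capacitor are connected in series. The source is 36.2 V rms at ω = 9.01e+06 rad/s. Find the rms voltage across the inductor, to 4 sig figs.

38.03 V

X_L = ωL = 6730 Ω
X_C = 1/(ωC) = 323.6 Ω
Net reactance X = X_L − X_C = 6407 Ω
Z = j6407 Ω
|Z| = √(0² + 6407²) = 6407 Ω
I = V/|Z| = 5.650 mA
V_L = I·|Z_L| = 0.005650 × 6730 = 38.03 V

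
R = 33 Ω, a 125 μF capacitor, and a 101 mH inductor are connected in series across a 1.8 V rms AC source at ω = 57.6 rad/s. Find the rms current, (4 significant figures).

X_L = ωL = 5.818 Ω
X_C = 1/(ωC) = 138.9 Ω
Net reactance X = X_L − X_C = -133.1 Ω
Z = 33.00 − j133.1 Ω
|Z| = √(33.00² + 133.1²) = 137.1 Ω
I = V/|Z| = 1.8/137.1 = 13.13 mA

13.13 mA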